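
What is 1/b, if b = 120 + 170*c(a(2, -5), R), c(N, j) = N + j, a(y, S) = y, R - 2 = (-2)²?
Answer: 1/1480 ≈ 0.00067568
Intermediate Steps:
R = 6 (R = 2 + (-2)² = 2 + 4 = 6)
b = 1480 (b = 120 + 170*(2 + 6) = 120 + 170*8 = 120 + 1360 = 1480)
1/b = 1/1480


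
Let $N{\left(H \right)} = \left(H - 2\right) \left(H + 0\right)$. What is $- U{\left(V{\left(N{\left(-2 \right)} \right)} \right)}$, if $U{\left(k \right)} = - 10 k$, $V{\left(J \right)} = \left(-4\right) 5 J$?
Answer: $-1600$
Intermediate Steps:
$N{\left(H \right)} = H \left(-2 + H\right)$ ($N{\left(H \right)} = \left(-2 + H\right) H = H \left(-2 + H\right)$)
$V{\left(J \right)} = - 20 J$
$- U{\left(V{\left(N{\left(-2 \right)} \right)} \right)} = - \left(-10\right) \left(- 20 \left(- 2 \left(-2 - 2\right)\right)\right) = - \left(-10\right) \left(- 20 \left(\left(-2\right) \left(-4\right)\right)\right) = - \left(-10\right) \left(\left(-20\right) 8\right) = - \left(-10\right) \left(-160\right) = \left(-1\right) 1600 = -1600$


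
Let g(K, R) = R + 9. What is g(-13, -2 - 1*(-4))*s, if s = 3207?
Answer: 35277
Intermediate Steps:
g(K, R) = 9 + R
g(-13, -2 - 1*(-4))*s = (9 + (-2 - 1*(-4)))*3207 = (9 + (-2 + 4))*3207 = (9 + 2)*3207 = 11*3207 = 35277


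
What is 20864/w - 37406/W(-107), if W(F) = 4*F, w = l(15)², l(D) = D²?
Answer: 951304271/10833750 ≈ 87.809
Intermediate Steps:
w = 50625 (w = (15²)² = 225² = 50625)
20864/w - 37406/W(-107) = 20864/50625 - 37406/(4*(-107)) = 20864*(1/50625) - 37406/(-428) = 20864/50625 - 37406*(-1/428) = 20864/50625 + 18703/214 = 951304271/10833750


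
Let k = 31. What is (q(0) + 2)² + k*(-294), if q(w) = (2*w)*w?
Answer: -9110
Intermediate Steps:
q(w) = 2*w²
(q(0) + 2)² + k*(-294) = (2*0² + 2)² + 31*(-294) = (2*0 + 2)² - 9114 = (0 + 2)² - 9114 = 2² - 9114 = 4 - 9114 = -9110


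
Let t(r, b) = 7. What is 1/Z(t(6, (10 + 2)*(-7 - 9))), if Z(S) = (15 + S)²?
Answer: 1/484 ≈ 0.0020661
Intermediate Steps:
1/Z(t(6, (10 + 2)*(-7 - 9))) = 1/((15 + 7)²) = 1/(22²) = 1/484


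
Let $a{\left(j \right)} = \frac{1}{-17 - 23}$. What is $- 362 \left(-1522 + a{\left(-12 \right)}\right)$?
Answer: $\frac{11019461}{20} \approx 5.5097 \cdot 10^{5}$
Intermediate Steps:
$a{\left(j \right)} = - \frac{1}{40}$ ($a{\left(j \right)} = \frac{1}{-40} = - \frac{1}{40}$)
$- 362 \left(-1522 + a{\left(-12 \right)}\right) = - 362 \left(-1522 - \frac{1}{40}\right) = \left(-362\right) \left(- \frac{60881}{40}\right) = \frac{11019461}{20}$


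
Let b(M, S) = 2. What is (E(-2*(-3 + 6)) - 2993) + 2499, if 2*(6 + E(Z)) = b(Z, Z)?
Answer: -499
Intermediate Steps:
E(Z) = -5 (E(Z) = -6 + (1/2)*2 = -6 + 1 = -5)
(E(-2*(-3 + 6)) - 2993) + 2499 = (-5 - 2993) + 2499 = -2998 + 2499 = -499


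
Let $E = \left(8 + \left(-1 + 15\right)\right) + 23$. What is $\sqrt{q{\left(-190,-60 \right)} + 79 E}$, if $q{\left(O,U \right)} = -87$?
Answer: $34 \sqrt{3} \approx 58.89$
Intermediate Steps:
$E = 45$ ($E = \left(8 + 14\right) + 23 = 22 + 23 = 45$)
$\sqrt{q{\left(-190,-60 \right)} + 79 E} = \sqrt{-87 + 79 \cdot 45} = \sqrt{-87 + 3555} = \sqrt{3468} = 34 \sqrt{3}$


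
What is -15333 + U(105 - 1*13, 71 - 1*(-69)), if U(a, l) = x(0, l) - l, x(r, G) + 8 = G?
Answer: -15341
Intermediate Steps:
x(r, G) = -8 + G
U(a, l) = -8 (U(a, l) = (-8 + l) - l = -8)
-15333 + U(105 - 1*13, 71 - 1*(-69)) = -15333 - 8 = -15341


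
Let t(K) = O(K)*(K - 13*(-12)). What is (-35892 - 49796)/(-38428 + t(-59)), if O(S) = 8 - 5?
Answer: 85688/38137 ≈ 2.2468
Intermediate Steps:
O(S) = 3
t(K) = 468 + 3*K (t(K) = 3*(K - 13*(-12)) = 3*(K + 156) = 3*(156 + K) = 468 + 3*K)
(-35892 - 49796)/(-38428 + t(-59)) = (-35892 - 49796)/(-38428 + (468 + 3*(-59))) = -85688/(-38428 + (468 - 177)) = -85688/(-38428 + 291) = -85688/(-38137) = -85688*(-1/38137) = 85688/38137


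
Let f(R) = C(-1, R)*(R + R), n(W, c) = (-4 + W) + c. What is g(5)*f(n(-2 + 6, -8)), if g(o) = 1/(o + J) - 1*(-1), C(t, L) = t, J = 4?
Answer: 160/9 ≈ 17.778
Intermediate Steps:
n(W, c) = -4 + W + c
g(o) = 1 + 1/(4 + o) (g(o) = 1/(o + 4) - 1*(-1) = 1/(4 + o) + 1 = 1 + 1/(4 + o))
f(R) = -2*R (f(R) = -(R + R) = -2*R)
g(5)*f(n(-2 + 6, -8)) = ((5 + 5)/(4 + 5))*(-2*(-4 + (-2 + 6) - 8)) = (10/9)*(-2*(-4 + 4 - 8)) = ((⅑)*10)*(-2*(-8)) = (10/9)*16 = 160/9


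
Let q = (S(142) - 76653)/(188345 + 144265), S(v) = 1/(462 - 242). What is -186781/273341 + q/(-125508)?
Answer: -1715382287272686881/2510349391848117600 ≈ -0.68332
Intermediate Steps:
S(v) = 1/220
q = -16863659/73174200 (q = (1/220 - 76653)/(188345 + 144265) = -16863659/220/332610 = -16863659/220*1/332610 = -16863659/73174200 ≈ -0.23046)
-186781/273341 + q/(-125508) = -186781/273341 - 16863659/73174200/(-125508) = -186781*1/273341 - 16863659/73174200*(-1/125508) = -186781/273341 + 16863659/9183947493600 = -1715382287272686881/2510349391848117600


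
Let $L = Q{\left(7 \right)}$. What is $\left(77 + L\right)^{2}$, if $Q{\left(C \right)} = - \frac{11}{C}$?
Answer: $\frac{278784}{49} \approx 5689.5$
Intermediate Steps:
$L = - \frac{11}{7} \approx -1.5714$
$\left(77 + L\right)^{2} = \left(77 - \frac{11}{7}\right)^{2} = \left(\frac{528}{7}\right)^{2} = \frac{278784}{49}$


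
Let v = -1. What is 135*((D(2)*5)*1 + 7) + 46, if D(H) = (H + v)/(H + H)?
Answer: 4639/4 ≈ 1159.8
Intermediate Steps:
D(H) = (-1 + H)/(2*H) (D(H) = (H - 1)/(H + H) = (-1 + H)/((2*H)) = (-1 + H)*(1/(2*H)) = (-1 + H)/(2*H))
135*((D(2)*5)*1 + 7) + 46 = 135*((((½)*(-1 + 2)/2)*5)*1 + 7) + 46 = 135*((((½)*(½)*1)*5)*1 + 7) + 46 = 135*(((¼)*5)*1 + 7) + 46 = 135*((5/4)*1 + 7) + 46 = 135*(5/4 + 7) + 46 = 135*(33/4) + 46 = 4455/4 + 46 = 4639/4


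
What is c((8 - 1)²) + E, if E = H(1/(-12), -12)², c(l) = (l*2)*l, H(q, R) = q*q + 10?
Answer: 101650753/20736 ≈ 4902.1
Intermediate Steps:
H(q, R) = 10 + q² (H(q, R) = q² + 10 = 10 + q²)
c(l) = 2*l² (c(l) = (2*l)*l = 2*l²)
E = 2076481/20736 (E = (10 + (1/(-12))²)² = (10 + (-1/12)²)² = (10 + 1/144)² = (1441/144)² = 2076481/20736 ≈ 100.14)
c((8 - 1)²) + E = 2*((8 - 1)²)² + 2076481/20736 = 2*(7²)² + 2076481/20736 = 2*49² + 2076481/20736 = 2*2401 + 2076481/20736 = 4802 + 2076481/20736 = 101650753/20736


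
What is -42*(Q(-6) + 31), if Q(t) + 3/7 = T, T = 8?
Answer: -1620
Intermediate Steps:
Q(t) = 53/7 (Q(t) = -3/7 + 8 = 53/7)
-42*(Q(-6) + 31) = -42*(53/7 + 31) = -42*270/7 = -1620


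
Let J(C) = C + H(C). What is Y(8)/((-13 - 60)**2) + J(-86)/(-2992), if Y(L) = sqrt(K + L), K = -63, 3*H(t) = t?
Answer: 43/1122 + I*sqrt(55)/5329 ≈ 0.038324 + 0.0013917*I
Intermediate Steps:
H(t) = t/3
Y(L) = sqrt(-63 + L)
J(C) = 4*C/3 (J(C) = C + C/3 = 4*C/3)
Y(8)/((-13 - 60)**2) + J(-86)/(-2992) = sqrt(-63 + 8)/((-13 - 60)**2) + ((4/3)*(-86))/(-2992) = sqrt(-55)/((-73)**2) - 344/3*(-1/2992) = (I*sqrt(55))/5329 + 43/1122 = (I*sqrt(55))*(1/5329) + 43/1122 = I*sqrt(55)/5329 + 43/1122 = 43/1122 + I*sqrt(55)/5329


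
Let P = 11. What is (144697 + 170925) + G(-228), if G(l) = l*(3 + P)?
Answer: 312430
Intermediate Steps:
G(l) = 14*l (G(l) = l*(3 + 11) = l*14 = 14*l)
(144697 + 170925) + G(-228) = (144697 + 170925) + 14*(-228) = 315622 - 3192 = 312430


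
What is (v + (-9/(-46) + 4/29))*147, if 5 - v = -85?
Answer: 17714235/1334 ≈ 13279.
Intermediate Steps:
v = 90 (v = 5 - 1*(-85) = 5 + 85 = 90)
(v + (-9/(-46) + 4/29))*147 = (90 + (-9/(-46) + 4/29))*147 = (90 + (-9*(-1/46) + 4*(1/29)))*147 = (90 + (9/46 + 4/29))*147 = (90 + 445/1334)*147 = (120505/1334)*147 = 17714235/1334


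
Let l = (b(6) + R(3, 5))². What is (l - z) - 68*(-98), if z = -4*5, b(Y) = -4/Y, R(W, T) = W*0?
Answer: 60160/9 ≈ 6684.4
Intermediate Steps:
R(W, T) = 0
l = 4/9 (l = (-4/6 + 0)² = (-4*⅙ + 0)² = (-⅔ + 0)² = (-⅔)² = 4/9 ≈ 0.44444)
z = -20
(l - z) - 68*(-98) = (4/9 - 1*(-20)) - 68*(-98) = (4/9 + 20) + 6664 = 184/9 + 6664 = 60160/9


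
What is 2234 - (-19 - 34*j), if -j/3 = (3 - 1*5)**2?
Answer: 1845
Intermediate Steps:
j = -12 (j = -3*(3 - 1*5)**2 = -3*(3 - 5)**2 = -3*(-2)**2 = -3*4 = -12)
2234 - (-19 - 34*j) = 2234 - (-19 - 34*(-12)) = 2234 - (-19 + 408) = 2234 - 1*389 = 2234 - 389 = 1845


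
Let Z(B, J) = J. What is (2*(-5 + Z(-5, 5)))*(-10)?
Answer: 0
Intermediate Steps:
(2*(-5 + Z(-5, 5)))*(-10) = (2*(-5 + 5))*(-10) = (2*0)*(-10) = 0*(-10) = 0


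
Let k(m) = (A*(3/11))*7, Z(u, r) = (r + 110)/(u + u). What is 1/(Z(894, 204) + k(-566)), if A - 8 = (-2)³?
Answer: 894/157 ≈ 5.6943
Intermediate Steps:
Z(u, r) = (110 + r)/(2*u) (Z(u, r) = (110 + r)/((2*u)) = (110 + r)*(1/(2*u)) = (110 + r)/(2*u))
A = 0 (A = 8 + (-2)³ = 8 - 8 = 0)
k(m) = 0 (k(m) = (0*(3/11))*7 = 0*7 = 0)
1/(Z(894, 204) + k(-566)) = 1/((½)*(110 + 204)/894 + 0) = 1/((½)*(1/894)*314 + 0) = 1/(157/894 + 0) = 1/(157/894) = 894/157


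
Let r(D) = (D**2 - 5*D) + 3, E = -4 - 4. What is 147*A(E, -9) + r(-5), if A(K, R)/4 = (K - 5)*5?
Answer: -38167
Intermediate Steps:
E = -8
r(D) = 3 + D**2 - 5*D
A(K, R) = -100 + 20*K (A(K, R) = 4*((K - 5)*5) = 4*((-5 + K)*5) = 4*(-25 + 5*K) = -100 + 20*K)
147*A(E, -9) + r(-5) = 147*(-100 + 20*(-8)) + (3 + (-5)**2 - 5*(-5)) = 147*(-100 - 160) + (3 + 25 + 25) = 147*(-260) + 53 = -38220 + 53 = -38167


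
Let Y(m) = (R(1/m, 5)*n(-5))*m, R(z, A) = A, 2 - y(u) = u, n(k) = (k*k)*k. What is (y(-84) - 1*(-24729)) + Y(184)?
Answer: -90185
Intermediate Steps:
n(k) = k³ (n(k) = k²*k = k³)
y(u) = 2 - u
Y(m) = -625*m (Y(m) = (5*(-5)³)*m = (5*(-125))*m = -625*m)
(y(-84) - 1*(-24729)) + Y(184) = ((2 - 1*(-84)) - 1*(-24729)) - 625*184 = ((2 + 84) + 24729) - 115000 = (86 + 24729) - 115000 = 24815 - 115000 = -90185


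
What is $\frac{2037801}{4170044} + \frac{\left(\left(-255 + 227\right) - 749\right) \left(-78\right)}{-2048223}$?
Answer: $\frac{1307047063653}{2847060010604} \approx 0.45909$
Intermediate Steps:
$\frac{2037801}{4170044} + \frac{\left(\left(-255 + 227\right) - 749\right) \left(-78\right)}{-2048223} = 2037801 \cdot \frac{1}{4170044} + \left(-28 - 749\right) \left(-78\right) \left(- \frac{1}{2048223}\right) = \frac{2037801}{4170044} + \left(-777\right) \left(-78\right) \left(- \frac{1}{2048223}\right) = \frac{2037801}{4170044} + 60606 \left(- \frac{1}{2048223}\right) = \frac{2037801}{4170044} - \frac{20202}{682741} = \frac{1307047063653}{2847060010604}$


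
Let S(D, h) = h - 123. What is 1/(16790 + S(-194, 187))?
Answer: 1/16854 ≈ 5.9333e-5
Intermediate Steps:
S(D, h) = -123 + h
1/(16790 + S(-194, 187)) = 1/(16790 + (-123 + 187)) = 1/(16790 + 64) = 1/16854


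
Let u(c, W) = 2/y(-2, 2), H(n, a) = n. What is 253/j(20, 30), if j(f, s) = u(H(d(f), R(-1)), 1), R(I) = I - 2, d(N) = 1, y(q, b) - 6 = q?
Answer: 506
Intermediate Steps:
y(q, b) = 6 + q
R(I) = -2 + I
u(c, W) = 1/2 (u(c, W) = 2/(6 - 2) = 2/4 = 2*(1/4) = 1/2)
j(f, s) = 1/2
253/j(20, 30) = 253/(1/2) = 253*2 = 506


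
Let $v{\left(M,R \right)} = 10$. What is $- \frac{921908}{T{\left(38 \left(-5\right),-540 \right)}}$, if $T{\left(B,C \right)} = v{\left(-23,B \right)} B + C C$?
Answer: $- \frac{230477}{72425} \approx -3.1823$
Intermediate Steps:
$T{\left(B,C \right)} = C^{2} + 10 B$ ($T{\left(B,C \right)} = 10 B + C C = 10 B + C^{2} = C^{2} + 10 B$)
$- \frac{921908}{T{\left(38 \left(-5\right),-540 \right)}} = - \frac{921908}{\left(-540\right)^{2} + 10 \cdot 38 \left(-5\right)} = - \frac{921908}{291600 + 10 \left(-190\right)} = - \frac{921908}{291600 - 1900} = - \frac{921908}{289700} = \left(-921908\right) \frac{1}{289700} = - \frac{230477}{72425}$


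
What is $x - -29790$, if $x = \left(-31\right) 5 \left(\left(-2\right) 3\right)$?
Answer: $30720$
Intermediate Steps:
$x = 930$ ($x = \left(-155\right) \left(-6\right) = 930$)
$x - -29790 = 930 - -29790 = 930 + 29790 = 30720$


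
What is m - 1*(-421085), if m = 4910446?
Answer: 5331531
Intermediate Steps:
m - 1*(-421085) = 4910446 - 1*(-421085) = 4910446 + 421085 = 5331531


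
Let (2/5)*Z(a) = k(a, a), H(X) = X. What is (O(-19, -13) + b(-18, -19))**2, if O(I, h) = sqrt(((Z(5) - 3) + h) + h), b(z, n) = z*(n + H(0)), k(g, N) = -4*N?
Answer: 116885 + 684*I*sqrt(79) ≈ 1.1689e+5 + 6079.5*I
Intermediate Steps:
b(z, n) = n*z (b(z, n) = z*(n + 0) = z*n = n*z)
Z(a) = -10*a (Z(a) = 5*(-4*a)/2 = -10*a)
O(I, h) = sqrt(-53 + 2*h) (O(I, h) = sqrt(((-10*5 - 3) + h) + h) = sqrt(((-50 - 3) + h) + h) = sqrt((-53 + h) + h) = sqrt(-53 + 2*h))
(O(-19, -13) + b(-18, -19))**2 = (sqrt(-53 + 2*(-13)) - 19*(-18))**2 = (sqrt(-53 - 26) + 342)**2 = (sqrt(-79) + 342)**2 = (I*sqrt(79) + 342)**2 = (342 + I*sqrt(79))**2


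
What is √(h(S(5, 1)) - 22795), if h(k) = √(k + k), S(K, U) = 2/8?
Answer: √(-91180 + 2*√2)/2 ≈ 150.98*I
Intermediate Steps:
S(K, U) = ¼ (S(K, U) = 2*(⅛) = ¼)
h(k) = √2*√k (h(k) = √(2*k) = √2*√k)
√(h(S(5, 1)) - 22795) = √(√2*√(¼) - 22795) = √(√2*(½) - 22795) = √(√2/2 - 22795) = √(-22795 + √2/2)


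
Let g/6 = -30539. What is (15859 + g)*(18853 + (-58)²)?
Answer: -3718570375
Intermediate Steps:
g = -183234 (g = 6*(-30539) = -183234)
(15859 + g)*(18853 + (-58)²) = (15859 - 183234)*(18853 + (-58)²) = -167375*(18853 + 3364) = -167375*22217 = -3718570375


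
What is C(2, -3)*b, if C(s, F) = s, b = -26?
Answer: -52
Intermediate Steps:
C(2, -3)*b = 2*(-26) = -52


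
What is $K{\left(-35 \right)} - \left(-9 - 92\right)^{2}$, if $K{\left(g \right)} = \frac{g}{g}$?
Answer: $-10200$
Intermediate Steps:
$K{\left(g \right)} = 1$
$K{\left(-35 \right)} - \left(-9 - 92\right)^{2} = 1 - \left(-9 - 92\right)^{2} = 1 - \left(-101\right)^{2} = 1 - 10201 = -10200$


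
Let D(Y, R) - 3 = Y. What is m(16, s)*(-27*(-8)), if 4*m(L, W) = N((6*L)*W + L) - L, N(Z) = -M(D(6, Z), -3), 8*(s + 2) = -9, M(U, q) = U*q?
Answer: 594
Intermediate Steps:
D(Y, R) = 3 + Y
s = -25/8 (s = -2 + (1/8)*(-9) = -2 - 9/8 = -25/8 ≈ -3.1250)
N(Z) = 27 (N(Z) = -(3 + 6)*(-3) = -9*(-3) = -1*(-27) = 27)
m(L, W) = 27/4 - L/4 (m(L, W) = (27 - L)/4 = 27/4 - L/4)
m(16, s)*(-27*(-8)) = (27/4 - 1/4*16)*(-27*(-8)) = (27/4 - 4)*216 = (11/4)*216 = 594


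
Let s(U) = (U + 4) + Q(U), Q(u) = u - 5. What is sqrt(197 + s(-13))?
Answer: sqrt(170) ≈ 13.038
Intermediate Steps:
Q(u) = -5 + u
s(U) = -1 + 2*U (s(U) = (U + 4) + (-5 + U) = (4 + U) + (-5 + U) = -1 + 2*U)
sqrt(197 + s(-13)) = sqrt(197 + (-1 + 2*(-13))) = sqrt(197 + (-1 - 26)) = sqrt(197 - 27) = sqrt(170)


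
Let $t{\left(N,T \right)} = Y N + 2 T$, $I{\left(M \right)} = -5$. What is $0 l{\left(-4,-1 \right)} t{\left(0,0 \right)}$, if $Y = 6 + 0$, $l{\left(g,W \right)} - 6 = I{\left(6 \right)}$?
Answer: $0$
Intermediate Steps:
$l{\left(g,W \right)} = 1$ ($l{\left(g,W \right)} = 6 - 5 = 1$)
$Y = 6$
$t{\left(N,T \right)} = 2 T + 6 N$ ($t{\left(N,T \right)} = 6 N + 2 T = 2 T + 6 N$)
$0 l{\left(-4,-1 \right)} t{\left(0,0 \right)} = 0 \cdot 1 \left(2 \cdot 0 + 6 \cdot 0\right) = 0 \left(0 + 0\right) = 0 \cdot 0 = 0$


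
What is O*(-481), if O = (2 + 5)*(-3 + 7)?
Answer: -13468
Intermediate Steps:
O = 28 (O = 7*4 = 28)
O*(-481) = 28*(-481) = -13468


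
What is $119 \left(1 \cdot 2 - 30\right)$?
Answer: $-3332$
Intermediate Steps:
$119 \left(1 \cdot 2 - 30\right) = 119 \left(2 - 30\right) = 119 \left(-28\right) = -3332$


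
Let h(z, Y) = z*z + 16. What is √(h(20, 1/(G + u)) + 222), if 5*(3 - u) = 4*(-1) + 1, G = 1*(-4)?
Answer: √638 ≈ 25.259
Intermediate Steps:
G = -4
u = 18/5 (u = 3 - (4*(-1) + 1)/5 = 3 - (-4 + 1)/5 = 3 - ⅕*(-3) = 3 + ⅗ = 18/5 ≈ 3.6000)
h(z, Y) = 16 + z² (h(z, Y) = z² + 16 = 16 + z²)
√(h(20, 1/(G + u)) + 222) = √((16 + 20²) + 222) = √((16 + 400) + 222) = √(416 + 222) = √638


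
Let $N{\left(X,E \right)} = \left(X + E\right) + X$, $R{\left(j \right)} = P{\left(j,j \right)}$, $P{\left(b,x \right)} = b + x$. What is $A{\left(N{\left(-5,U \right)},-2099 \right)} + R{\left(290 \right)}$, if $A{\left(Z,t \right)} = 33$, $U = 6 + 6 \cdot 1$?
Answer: $613$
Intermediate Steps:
$U = 12$ ($U = 6 + 6 = 12$)
$R{\left(j \right)} = 2 j$ ($R{\left(j \right)} = j + j = 2 j$)
$N{\left(X,E \right)} = E + 2 X$ ($N{\left(X,E \right)} = \left(E + X\right) + X = E + 2 X$)
$A{\left(N{\left(-5,U \right)},-2099 \right)} + R{\left(290 \right)} = 33 + 2 \cdot 290 = 33 + 580 = 613$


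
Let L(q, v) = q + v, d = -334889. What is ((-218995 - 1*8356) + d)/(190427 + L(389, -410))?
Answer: -281120/95203 ≈ -2.9528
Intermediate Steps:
((-218995 - 1*8356) + d)/(190427 + L(389, -410)) = ((-218995 - 1*8356) - 334889)/(190427 + (389 - 410)) = ((-218995 - 8356) - 334889)/(190427 - 21) = (-227351 - 334889)/190406 = -562240*1/190406 = -281120/95203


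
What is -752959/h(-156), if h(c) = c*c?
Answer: -752959/24336 ≈ -30.940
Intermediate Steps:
h(c) = c**2
-752959/h(-156) = -752959/((-156)**2) = -752959/24336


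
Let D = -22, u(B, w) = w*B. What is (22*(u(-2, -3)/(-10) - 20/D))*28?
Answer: 952/5 ≈ 190.40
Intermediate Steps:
u(B, w) = B*w
(22*(u(-2, -3)/(-10) - 20/D))*28 = (22*(-2*(-3)/(-10) - 20/(-22)))*28 = (22*(6*(-⅒) - 20*(-1/22)))*28 = (22*(-⅗ + 10/11))*28 = (22*(17/55))*28 = (34/5)*28 = 952/5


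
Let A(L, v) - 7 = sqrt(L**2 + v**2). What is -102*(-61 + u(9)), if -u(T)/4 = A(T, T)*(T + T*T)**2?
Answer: 23139822 + 29743200*sqrt(2) ≈ 6.5203e+7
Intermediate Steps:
A(L, v) = 7 + sqrt(L**2 + v**2)
u(T) = -4*(T + T**2)**2*(7 + sqrt(2)*sqrt(T**2)) (u(T) = -4*(7 + sqrt(T**2 + T**2))*(T + T*T)**2 = -4*(7 + sqrt(2*T**2))*(T + T**2)**2 = -4*(7 + sqrt(2)*sqrt(T**2))*(T + T**2)**2 = -4*(T + T**2)**2*(7 + sqrt(2)*sqrt(T**2)))
-102*(-61 + u(9)) = -102*(-61 + 4*9**2*(1 + 9)**2*(-7 - sqrt(2)*sqrt(9**2))) = -102*(-61 + 4*81*10**2*(-7 - sqrt(2)*sqrt(81))) = -102*(-61 + 4*81*100*(-7 - 1*sqrt(2)*9)) = -102*(-61 + 4*81*100*(-7 - 9*sqrt(2))) = -102*(-61 + (-226800 - 291600*sqrt(2))) = -102*(-226861 - 291600*sqrt(2)) = 23139822 + 29743200*sqrt(2)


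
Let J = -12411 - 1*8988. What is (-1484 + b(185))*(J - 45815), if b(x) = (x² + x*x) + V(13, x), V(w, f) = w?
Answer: -4501926506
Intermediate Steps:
J = -21399 (J = -12411 - 8988 = -21399)
b(x) = 13 + 2*x² (b(x) = (x² + x*x) + 13 = (x² + x²) + 13 = 2*x² + 13 = 13 + 2*x²)
(-1484 + b(185))*(J - 45815) = (-1484 + (13 + 2*185²))*(-21399 - 45815) = (-1484 + (13 + 2*34225))*(-67214) = (-1484 + (13 + 68450))*(-67214) = (-1484 + 68463)*(-67214) = 66979*(-67214) = -4501926506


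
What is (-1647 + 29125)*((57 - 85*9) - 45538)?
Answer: -1270747588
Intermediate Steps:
(-1647 + 29125)*((57 - 85*9) - 45538) = 27478*((57 - 765) - 45538) = 27478*(-708 - 45538) = 27478*(-46246) = -1270747588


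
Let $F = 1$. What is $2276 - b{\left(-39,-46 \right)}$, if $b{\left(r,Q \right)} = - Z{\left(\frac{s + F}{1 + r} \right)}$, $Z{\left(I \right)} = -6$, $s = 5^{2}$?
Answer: $2270$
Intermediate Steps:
$s = 25$
$b{\left(r,Q \right)} = 6$ ($b{\left(r,Q \right)} = \left(-1\right) \left(-6\right) = 6$)
$2276 - b{\left(-39,-46 \right)} = 2276 - 6 = 2270$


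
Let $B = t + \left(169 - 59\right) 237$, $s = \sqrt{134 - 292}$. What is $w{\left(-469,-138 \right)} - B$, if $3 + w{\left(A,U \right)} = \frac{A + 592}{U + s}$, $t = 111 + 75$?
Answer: $- \frac{252121146}{9601} - \frac{123 i \sqrt{158}}{19202} \approx -26260.0 - 0.080517 i$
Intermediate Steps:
$t = 186$
$s = i \sqrt{158}$ ($s = \sqrt{-158} = i \sqrt{158} \approx 12.57 i$)
$B = 26256$ ($B = 186 + \left(169 - 59\right) 237 = 186 + 110 \cdot 237 = 186 + 26070 = 26256$)
$w{\left(A,U \right)} = -3 + \frac{592 + A}{U + i \sqrt{158}}$ ($w{\left(A,U \right)} = -3 + \frac{A + 592}{U + i \sqrt{158}} = -3 + \frac{592 + A}{U + i \sqrt{158}}$)
$w{\left(-469,-138 \right)} - B = \frac{592 - 469 - -414 - 3 i \sqrt{158}}{-138 + i \sqrt{158}} - 26256 = \frac{592 - 469 + 414 - 3 i \sqrt{158}}{-138 + i \sqrt{158}} - 26256 = \frac{537 - 3 i \sqrt{158}}{-138 + i \sqrt{158}} - 26256 = -26256 + \frac{537 - 3 i \sqrt{158}}{-138 + i \sqrt{158}}$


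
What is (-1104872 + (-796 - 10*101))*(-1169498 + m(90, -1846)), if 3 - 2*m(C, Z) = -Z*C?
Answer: 1386187789087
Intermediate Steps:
m(C, Z) = 3/2 + C*Z/2 (m(C, Z) = 3/2 - (-1)*Z*C/2 = 3/2 - (-1)*C*Z/2 = 3/2 + C*Z/2)
(-1104872 + (-796 - 10*101))*(-1169498 + m(90, -1846)) = (-1104872 + (-796 - 10*101))*(-1169498 + (3/2 + (½)*90*(-1846))) = (-1104872 + (-796 - 1010))*(-1169498 + (3/2 - 83070)) = (-1104872 - 1806)*(-1169498 - 166137/2) = -1106678*(-2505133/2) = 1386187789087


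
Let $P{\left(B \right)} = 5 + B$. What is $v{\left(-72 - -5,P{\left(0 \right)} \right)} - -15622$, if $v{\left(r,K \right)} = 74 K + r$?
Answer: $15925$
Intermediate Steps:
$v{\left(r,K \right)} = r + 74 K$
$v{\left(-72 - -5,P{\left(0 \right)} \right)} - -15622 = \left(\left(-72 - -5\right) + 74 \left(5 + 0\right)\right) - -15622 = \left(\left(-72 + 5\right) + 74 \cdot 5\right) + 15622 = \left(-67 + 370\right) + 15622 = 303 + 15622 = 15925$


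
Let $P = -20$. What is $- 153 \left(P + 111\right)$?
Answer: $-13923$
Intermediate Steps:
$- 153 \left(P + 111\right) = - 153 \left(-20 + 111\right) = \left(-153\right) 91 = -13923$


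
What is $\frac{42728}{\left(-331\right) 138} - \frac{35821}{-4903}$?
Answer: $\frac{713368127}{111979617} \approx 6.3705$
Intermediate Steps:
$\frac{42728}{\left(-331\right) 138} - \frac{35821}{-4903} = \frac{42728}{-45678} - - \frac{35821}{4903} = 42728 \left(- \frac{1}{45678}\right) + \frac{35821}{4903} = - \frac{21364}{22839} + \frac{35821}{4903} = \frac{713368127}{111979617}$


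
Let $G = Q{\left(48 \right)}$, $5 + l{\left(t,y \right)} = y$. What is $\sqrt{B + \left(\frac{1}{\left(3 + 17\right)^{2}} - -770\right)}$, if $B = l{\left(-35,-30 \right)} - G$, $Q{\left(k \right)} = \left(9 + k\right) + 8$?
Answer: $\frac{\sqrt{268001}}{20} \approx 25.884$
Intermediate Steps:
$Q{\left(k \right)} = 17 + k$
$l{\left(t,y \right)} = -5 + y$
$G = 65$ ($G = 17 + 48 = 65$)
$B = -100$ ($B = \left(-5 - 30\right) - 65 = -35 - 65 = -100$)
$\sqrt{B + \left(\frac{1}{\left(3 + 17\right)^{2}} - -770\right)} = \sqrt{-100 + \left(\frac{1}{\left(3 + 17\right)^{2}} - -770\right)} = \sqrt{-100 + \left(\frac{1}{20^{2}} + 770\right)} = \sqrt{-100 + \left(\frac{1}{400} + 770\right)} = \sqrt{-100 + \frac{308001}{400}} = \sqrt{\frac{268001}{400}} = \frac{\sqrt{268001}}{20}$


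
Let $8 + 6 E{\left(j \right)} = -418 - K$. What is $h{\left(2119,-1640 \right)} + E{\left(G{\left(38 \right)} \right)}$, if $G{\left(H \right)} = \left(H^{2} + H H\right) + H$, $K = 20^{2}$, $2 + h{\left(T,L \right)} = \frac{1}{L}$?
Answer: $- \frac{687163}{4920} \approx -139.67$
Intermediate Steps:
$h{\left(T,L \right)} = -2 + \frac{1}{L}$
$K = 400$
$G{\left(H \right)} = H + 2 H^{2}$ ($G{\left(H \right)} = \left(H^{2} + H^{2}\right) + H = 2 H^{2} + H = H + 2 H^{2}$)
$E{\left(j \right)} = - \frac{413}{3}$ ($E{\left(j \right)} = - \frac{4}{3} + \frac{-418 - 400}{6} = - \frac{4}{3} + \frac{1}{6} \left(-818\right) = - \frac{4}{3} - \frac{409}{3} = - \frac{413}{3}$)
$h{\left(2119,-1640 \right)} + E{\left(G{\left(38 \right)} \right)} = \left(-2 + \frac{1}{-1640}\right) - \frac{413}{3} = \left(-2 - \frac{1}{1640}\right) - \frac{413}{3} = - \frac{3281}{1640} - \frac{413}{3} = - \frac{687163}{4920}$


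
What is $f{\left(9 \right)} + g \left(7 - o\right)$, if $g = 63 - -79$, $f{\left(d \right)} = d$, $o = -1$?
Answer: $1145$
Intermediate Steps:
$g = 142$ ($g = 63 + 79 = 142$)
$f{\left(9 \right)} + g \left(7 - o\right) = 9 + 142 \left(7 - -1\right) = 9 + 142 \left(7 + 1\right) = 9 + 142 \cdot 8 = 9 + 1136 = 1145$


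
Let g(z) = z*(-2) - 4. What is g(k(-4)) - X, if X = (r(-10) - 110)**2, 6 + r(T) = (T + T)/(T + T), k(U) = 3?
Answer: -13235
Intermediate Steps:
r(T) = -5 (r(T) = -6 + (T + T)/(T + T) = -6 + (2*T)/((2*T)) = -6 + (2*T)*(1/(2*T)) = -6 + 1 = -5)
g(z) = -4 - 2*z (g(z) = -2*z - 4 = -4 - 2*z)
X = 13225 (X = (-5 - 110)**2 = (-115)**2 = 13225)
g(k(-4)) - X = (-4 - 2*3) - 1*13225 = (-4 - 6) - 13225 = -10 - 13225 = -13235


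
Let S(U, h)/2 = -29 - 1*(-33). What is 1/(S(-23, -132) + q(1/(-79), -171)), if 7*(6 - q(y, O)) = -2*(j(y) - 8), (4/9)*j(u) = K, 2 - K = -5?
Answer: 14/227 ≈ 0.061674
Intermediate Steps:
S(U, h) = 8 (S(U, h) = 2*(-29 - 1*(-33)) = 2*(-29 + 33) = 2*4 = 8)
K = 7 (K = 2 - 1*(-5) = 2 + 5 = 7)
j(u) = 63/4 (j(u) = (9/4)*7 = 63/4)
q(y, O) = 115/14 (q(y, O) = 6 - (-2)*(63/4 - 8)/7 = 6 - (-2)*31/(7*4) = 6 - 1/7*(-31/2) = 6 + 31/14 = 115/14)
1/(S(-23, -132) + q(1/(-79), -171)) = 1/(8 + 115/14) = 1/(227/14) = 14/227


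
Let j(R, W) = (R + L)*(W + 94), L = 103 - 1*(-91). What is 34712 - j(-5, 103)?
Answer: -2521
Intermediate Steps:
L = 194 (L = 103 + 91 = 194)
j(R, W) = (94 + W)*(194 + R) (j(R, W) = (R + 194)*(W + 94) = (194 + R)*(94 + W) = (94 + W)*(194 + R))
34712 - j(-5, 103) = 34712 - (18236 + 94*(-5) + 194*103 - 5*103) = 34712 - (18236 - 470 + 19982 - 515) = 34712 - 1*37233 = 34712 - 37233 = -2521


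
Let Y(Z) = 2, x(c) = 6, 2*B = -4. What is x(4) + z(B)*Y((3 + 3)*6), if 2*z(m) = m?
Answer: 4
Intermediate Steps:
B = -2 (B = (½)*(-4) = -2)
z(m) = m/2
x(4) + z(B)*Y((3 + 3)*6) = 6 + ((½)*(-2))*2 = 6 - 1*2 = 6 - 2 = 4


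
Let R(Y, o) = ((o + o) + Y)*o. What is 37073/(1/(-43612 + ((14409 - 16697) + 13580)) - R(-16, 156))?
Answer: -1198199360/1492408321 ≈ -0.80286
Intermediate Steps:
R(Y, o) = o*(Y + 2*o) (R(Y, o) = (2*o + Y)*o = (Y + 2*o)*o = o*(Y + 2*o))
37073/(1/(-43612 + ((14409 - 16697) + 13580)) - R(-16, 156)) = 37073/(1/(-43612 + ((14409 - 16697) + 13580)) - 156*(-16 + 2*156)) = 37073/(1/(-43612 + (-2288 + 13580)) - 156*(-16 + 312)) = 37073/(1/(-43612 + 11292) - 156*296) = 37073/(1/(-32320) - 1*46176) = 37073/(-1/32320 - 46176) = 37073/(-1492408321/32320) = 37073*(-32320/1492408321) = -1198199360/1492408321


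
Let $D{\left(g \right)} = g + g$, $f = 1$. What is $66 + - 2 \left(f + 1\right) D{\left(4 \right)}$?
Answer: $34$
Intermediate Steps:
$D{\left(g \right)} = 2 g$
$66 + - 2 \left(f + 1\right) D{\left(4 \right)} = 66 + - 2 \left(1 + 1\right) 2 \cdot 4 = 66 + \left(-2\right) 2 \cdot 8 = 66 - 32 = 34$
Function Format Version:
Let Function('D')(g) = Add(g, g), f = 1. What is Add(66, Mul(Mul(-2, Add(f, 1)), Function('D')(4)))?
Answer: 34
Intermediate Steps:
Function('D')(g) = Mul(2, g)
Add(66, Mul(Mul(-2, Add(f, 1)), Function('D')(4))) = Add(66, Mul(Mul(-2, Add(1, 1)), Mul(2, 4))) = Add(66, Mul(Mul(-2, 2), 8)) = Add(66, Mul(-4, 8)) = Add(66, -32) = 34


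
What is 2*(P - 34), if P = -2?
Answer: -72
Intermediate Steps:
2*(P - 34) = 2*(-2 - 34) = 2*(-36) = -72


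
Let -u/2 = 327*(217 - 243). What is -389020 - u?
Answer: -406024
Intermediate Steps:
u = 17004 (u = -654*(217 - 243) = -654*(-26) = -2*(-8502) = 17004)
-389020 - u = -389020 - 1*17004 = -389020 - 17004 = -406024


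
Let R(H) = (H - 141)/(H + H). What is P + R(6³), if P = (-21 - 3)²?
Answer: 82969/144 ≈ 576.17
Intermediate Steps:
R(H) = (-141 + H)/(2*H) (R(H) = (-141 + H)/((2*H)) = (-141 + H)*(1/(2*H)) = (-141 + H)/(2*H))
P = 576 (P = (-24)² = 576)
P + R(6³) = 576 + (-141 + 6³)/(2*(6³)) = 576 + (½)*(-141 + 216)/216 = 576 + (½)*(1/216)*75 = 576 + 25/144 = 82969/144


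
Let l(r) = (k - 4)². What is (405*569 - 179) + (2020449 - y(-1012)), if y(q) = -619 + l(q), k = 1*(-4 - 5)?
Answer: 2251165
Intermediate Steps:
k = -9 (k = 1*(-9) = -9)
l(r) = 169 (l(r) = (-9 - 4)² = (-13)² = 169)
y(q) = -450 (y(q) = -619 + 169 = -450)
(405*569 - 179) + (2020449 - y(-1012)) = (405*569 - 179) + (2020449 - 1*(-450)) = (230445 - 179) + (2020449 + 450) = 230266 + 2020899 = 2251165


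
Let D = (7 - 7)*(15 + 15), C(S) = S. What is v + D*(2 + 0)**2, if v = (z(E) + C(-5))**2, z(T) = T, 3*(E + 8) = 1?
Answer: 1444/9 ≈ 160.44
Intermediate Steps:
E = -23/3 (E = -8 + (1/3)*1 = -8 + 1/3 = -23/3 ≈ -7.6667)
D = 0 (D = 0*30 = 0)
v = 1444/9 (v = (-23/3 - 5)**2 = (-38/3)**2 = 1444/9 ≈ 160.44)
v + D*(2 + 0)**2 = 1444/9 + 0*(2 + 0)**2 = 1444/9 + 0*2**2 = 1444/9 + 0*4 = 1444/9 + 0 = 1444/9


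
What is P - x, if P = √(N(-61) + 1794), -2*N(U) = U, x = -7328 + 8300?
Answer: -972 + √7298/2 ≈ -929.29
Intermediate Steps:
x = 972
N(U) = -U/2
P = √7298/2 (P = √(-½*(-61) + 1794) = √(61/2 + 1794) = √(3649/2) = √7298/2 ≈ 42.714)
P - x = √7298/2 - 1*972 = √7298/2 - 972 = -972 + √7298/2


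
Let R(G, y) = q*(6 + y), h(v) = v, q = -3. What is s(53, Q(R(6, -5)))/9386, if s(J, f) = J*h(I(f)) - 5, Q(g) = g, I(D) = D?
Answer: -82/4693 ≈ -0.017473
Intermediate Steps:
R(G, y) = -18 - 3*y (R(G, y) = -3*(6 + y) = -18 - 3*y)
s(J, f) = -5 + J*f (s(J, f) = J*f - 5 = -5 + J*f)
s(53, Q(R(6, -5)))/9386 = (-5 + 53*(-18 - 3*(-5)))/9386 = (-5 + 53*(-18 + 15))*(1/9386) = (-5 + 53*(-3))*(1/9386) = (-5 - 159)*(1/9386) = -164*1/9386 = -82/4693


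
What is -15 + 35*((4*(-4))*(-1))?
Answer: 545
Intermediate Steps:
-15 + 35*((4*(-4))*(-1)) = -15 + 35*(-16*(-1)) = -15 + 35*16 = -15 + 560 = 545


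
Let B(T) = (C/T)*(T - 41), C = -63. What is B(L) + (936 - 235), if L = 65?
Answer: 44053/65 ≈ 677.74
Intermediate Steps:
B(T) = -63*(-41 + T)/T (B(T) = (-63/T)*(T - 41) = (-63/T)*(-41 + T) = -63*(-41 + T)/T)
B(L) + (936 - 235) = (-63 + 2583/65) + (936 - 235) = (-63 + 2583*(1/65)) + 701 = (-63 + 2583/65) + 701 = -1512/65 + 701 = 44053/65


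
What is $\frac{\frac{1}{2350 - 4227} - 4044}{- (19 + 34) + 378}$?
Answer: $- \frac{7590589}{610025} \approx -12.443$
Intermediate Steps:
$\frac{\frac{1}{2350 - 4227} - 4044}{- (19 + 34) + 378} = \frac{\frac{1}{-1877} - 4044}{\left(-1\right) 53 + 378} = \frac{- \frac{1}{1877} - 4044}{-53 + 378} = - \frac{7590589}{1877 \cdot 325} = \left(- \frac{7590589}{1877}\right) \frac{1}{325} = - \frac{7590589}{610025}$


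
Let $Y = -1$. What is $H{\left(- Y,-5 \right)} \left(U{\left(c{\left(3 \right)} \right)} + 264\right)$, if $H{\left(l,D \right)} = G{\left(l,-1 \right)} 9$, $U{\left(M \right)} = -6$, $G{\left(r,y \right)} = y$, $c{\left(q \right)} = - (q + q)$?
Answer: $-2322$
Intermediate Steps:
$c{\left(q \right)} = - 2 q$
$H{\left(l,D \right)} = -9$ ($H{\left(l,D \right)} = \left(-1\right) 9 = -9$)
$H{\left(- Y,-5 \right)} \left(U{\left(c{\left(3 \right)} \right)} + 264\right) = - 9 \left(-6 + 264\right) = \left(-9\right) 258 = -2322$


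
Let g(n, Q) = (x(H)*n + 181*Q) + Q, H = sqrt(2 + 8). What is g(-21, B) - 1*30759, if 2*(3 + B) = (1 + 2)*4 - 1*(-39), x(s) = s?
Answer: -26664 - 21*sqrt(10) ≈ -26730.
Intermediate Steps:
H = sqrt(10) ≈ 3.1623
B = 45/2 (B = -3 + ((1 + 2)*4 - 1*(-39))/2 = -3 + (3*4 + 39)/2 = -3 + (12 + 39)/2 = -3 + (1/2)*51 = -3 + 51/2 = 45/2 ≈ 22.500)
g(n, Q) = 182*Q + n*sqrt(10) (g(n, Q) = (sqrt(10)*n + 181*Q) + Q = (n*sqrt(10) + 181*Q) + Q = (181*Q + n*sqrt(10)) + Q = 182*Q + n*sqrt(10))
g(-21, B) - 1*30759 = (182*(45/2) - 21*sqrt(10)) - 1*30759 = (4095 - 21*sqrt(10)) - 30759 = -26664 - 21*sqrt(10)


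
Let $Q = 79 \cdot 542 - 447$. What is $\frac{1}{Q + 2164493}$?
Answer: $\frac{1}{2206864} \approx 4.5313 \cdot 10^{-7}$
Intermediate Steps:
$Q = 42371$ ($Q = 42818 - 447 = 42371$)
$\frac{1}{Q + 2164493} = \frac{1}{42371 + 2164493} = \frac{1}{2206864}$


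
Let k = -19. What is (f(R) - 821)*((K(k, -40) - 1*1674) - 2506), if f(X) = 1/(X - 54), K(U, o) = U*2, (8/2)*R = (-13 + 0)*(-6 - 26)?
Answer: 86572341/25 ≈ 3.4629e+6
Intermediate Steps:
R = 104 (R = ((-13 + 0)*(-6 - 26))/4 = (-13*(-32))/4 = (1/4)*416 = 104)
K(U, o) = 2*U
f(X) = 1/(-54 + X)
(f(R) - 821)*((K(k, -40) - 1*1674) - 2506) = (1/(-54 + 104) - 821)*((2*(-19) - 1*1674) - 2506) = (1/50 - 821)*((-38 - 1674) - 2506) = (1/50 - 821)*(-1712 - 2506) = -41049/50*(-4218) = 86572341/25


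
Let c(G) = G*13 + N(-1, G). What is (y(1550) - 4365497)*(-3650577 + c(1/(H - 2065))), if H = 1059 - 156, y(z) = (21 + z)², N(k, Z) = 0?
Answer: 4024476176190536/581 ≈ 6.9268e+12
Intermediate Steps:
H = 903
c(G) = 13*G (c(G) = G*13 + 0 = 13*G + 0 = 13*G)
(y(1550) - 4365497)*(-3650577 + c(1/(H - 2065))) = ((21 + 1550)² - 4365497)*(-3650577 + 13/(903 - 2065)) = (1571² - 4365497)*(-3650577 + 13/(-1162)) = (2468041 - 4365497)*(-3650577 + 13*(-1/1162)) = -1897456*(-3650577 - 13/1162) = -1897456*(-4241970487/1162) = 4024476176190536/581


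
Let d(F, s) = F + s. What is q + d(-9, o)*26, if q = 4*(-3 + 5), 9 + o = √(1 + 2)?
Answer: -460 + 26*√3 ≈ -414.97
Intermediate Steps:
o = -9 + √3 (o = -9 + √(1 + 2) = -9 + √3 ≈ -7.2680)
q = 8 (q = 4*2 = 8)
q + d(-9, o)*26 = 8 + (-9 + (-9 + √3))*26 = 8 + (-18 + √3)*26 = 8 + (-468 + 26*√3) = -460 + 26*√3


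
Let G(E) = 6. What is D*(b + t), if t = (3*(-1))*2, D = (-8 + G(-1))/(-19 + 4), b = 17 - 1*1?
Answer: 4/3 ≈ 1.3333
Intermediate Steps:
b = 16 (b = 17 - 1 = 16)
D = 2/15 (D = (-8 + 6)/(-19 + 4) = -2/(-15) = -2*(-1/15) = 2/15 ≈ 0.13333)
t = -6 (t = -3*2 = -6)
D*(b + t) = 2*(16 - 6)/15 = (2/15)*10 = 4/3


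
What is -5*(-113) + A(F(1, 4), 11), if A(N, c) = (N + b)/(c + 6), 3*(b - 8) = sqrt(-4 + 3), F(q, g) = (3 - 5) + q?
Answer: 9612/17 + I/51 ≈ 565.41 + 0.019608*I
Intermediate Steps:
F(q, g) = -2 + q
b = 8 + I/3 (b = 8 + sqrt(-4 + 3)/3 = 8 + sqrt(-1)/3 = 8 + I/3 ≈ 8.0 + 0.33333*I)
A(N, c) = (8 + N + I/3)/(6 + c) (A(N, c) = (N + (8 + I/3))/(c + 6) = (8 + N + I/3)/(6 + c))
-5*(-113) + A(F(1, 4), 11) = -5*(-113) + (8 + (-2 + 1) + I/3)/(6 + 11) = 565 + (8 - 1 + I/3)/17 = 565 + (7 + I/3)/17 = 565 + (7/17 + I/51) = 9612/17 + I/51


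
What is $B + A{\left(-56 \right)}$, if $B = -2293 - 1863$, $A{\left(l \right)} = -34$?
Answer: $-4190$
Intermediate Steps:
$B = -4156$
$B + A{\left(-56 \right)} = -4156 - 34 = -4190$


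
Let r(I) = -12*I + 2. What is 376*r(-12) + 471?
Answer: 55367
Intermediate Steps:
r(I) = 2 - 12*I
376*r(-12) + 471 = 376*(2 - 12*(-12)) + 471 = 376*(2 + 144) + 471 = 376*146 + 471 = 54896 + 471 = 55367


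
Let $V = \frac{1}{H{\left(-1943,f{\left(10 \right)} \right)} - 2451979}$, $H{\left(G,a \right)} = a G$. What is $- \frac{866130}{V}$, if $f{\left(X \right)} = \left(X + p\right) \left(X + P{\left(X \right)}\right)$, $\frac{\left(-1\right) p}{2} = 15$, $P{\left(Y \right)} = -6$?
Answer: $1989101324070$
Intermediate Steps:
$p = -30$ ($p = \left(-2\right) 15 = -30$)
$f{\left(X \right)} = \left(-30 + X\right) \left(-6 + X\right)$ ($f{\left(X \right)} = \left(X - 30\right) \left(X - 6\right) = \left(-30 + X\right) \left(-6 + X\right)$)
$H{\left(G,a \right)} = G a$
$V = - \frac{1}{2296539}$ ($V = \frac{1}{- 1943 \left(180 + 10^{2} - 360\right) - 2451979} = \frac{1}{- 1943 \left(180 + 100 - 360\right) - 2451979} = \frac{1}{\left(-1943\right) \left(-80\right) - 2451979} = \frac{1}{155440 - 2451979} = \frac{1}{-2296539} = - \frac{1}{2296539} \approx -4.3544 \cdot 10^{-7}$)
$- \frac{866130}{V} = - \frac{866130}{- \frac{1}{2296539}} = \left(-866130\right) \left(-2296539\right) = 1989101324070$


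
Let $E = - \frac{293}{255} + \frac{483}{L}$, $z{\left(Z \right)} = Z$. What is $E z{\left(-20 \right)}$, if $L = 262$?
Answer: $- \frac{92798}{6681} \approx -13.89$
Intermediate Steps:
$E = \frac{46399}{66810}$ ($E = - \frac{293}{255} + \frac{483}{262} = \frac{46399}{66810} \approx 0.69449$)
$E z{\left(-20 \right)} = \frac{46399}{66810} \left(-20\right) = - \frac{92798}{6681}$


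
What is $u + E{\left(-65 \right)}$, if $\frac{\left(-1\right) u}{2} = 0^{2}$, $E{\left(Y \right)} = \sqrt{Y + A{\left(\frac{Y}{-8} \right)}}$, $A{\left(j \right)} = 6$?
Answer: $i \sqrt{59} \approx 7.6811 i$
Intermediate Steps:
$E{\left(Y \right)} = \sqrt{6 + Y}$ ($E{\left(Y \right)} = \sqrt{Y + 6} = \sqrt{6 + Y}$)
$u = 0$ ($u = - 2 \cdot 0^{2} = \left(-2\right) 0 = 0$)
$u + E{\left(-65 \right)} = 0 + \sqrt{6 - 65} = 0 + \sqrt{-59} = 0 + i \sqrt{59} = i \sqrt{59}$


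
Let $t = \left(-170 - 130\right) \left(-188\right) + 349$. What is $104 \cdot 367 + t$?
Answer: $94917$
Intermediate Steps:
$t = 56749$ ($t = \left(-170 - 130\right) \left(-188\right) + 349 = \left(-300\right) \left(-188\right) + 349 = 56400 + 349 = 56749$)
$104 \cdot 367 + t = 104 \cdot 367 + 56749 = 38168 + 56749 = 94917$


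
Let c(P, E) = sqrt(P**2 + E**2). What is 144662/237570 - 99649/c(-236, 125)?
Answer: 72331/118785 - 99649*sqrt(71321)/71321 ≈ -372.52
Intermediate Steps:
c(P, E) = sqrt(E**2 + P**2)
144662/237570 - 99649/c(-236, 125) = 144662/237570 - 99649/sqrt(125**2 + (-236)**2) = 144662*(1/237570) - 99649/sqrt(15625 + 55696) = 72331/118785 - 99649*sqrt(71321)/71321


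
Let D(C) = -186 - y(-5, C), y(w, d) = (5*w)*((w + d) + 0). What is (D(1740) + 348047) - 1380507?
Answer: -989271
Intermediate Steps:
y(w, d) = 5*w*(d + w) (y(w, d) = (5*w)*((d + w) + 0) = (5*w)*(d + w) = 5*w*(d + w))
D(C) = -311 + 25*C (D(C) = -186 - 5*(-5)*(C - 5) = -186 - 5*(-5)*(-5 + C) = -186 - (125 - 25*C) = -186 + (-125 + 25*C) = -311 + 25*C)
(D(1740) + 348047) - 1380507 = ((-311 + 25*1740) + 348047) - 1380507 = ((-311 + 43500) + 348047) - 1380507 = (43189 + 348047) - 1380507 = 391236 - 1380507 = -989271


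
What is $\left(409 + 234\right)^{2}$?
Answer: $413449$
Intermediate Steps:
$\left(409 + 234\right)^{2} = 643^{2} = 413449$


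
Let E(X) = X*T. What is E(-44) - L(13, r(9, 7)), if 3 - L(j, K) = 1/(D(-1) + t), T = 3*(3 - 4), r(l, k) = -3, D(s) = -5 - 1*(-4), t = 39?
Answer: 4903/38 ≈ 129.03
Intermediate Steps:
D(s) = -1 (D(s) = -5 + 4 = -1)
T = -3 (T = 3*(-1) = -3)
L(j, K) = 113/38 (L(j, K) = 3 - 1/(-1 + 39) = 3 - 1/38 = 113/38)
E(X) = -3*X (E(X) = X*(-3) = -3*X)
E(-44) - L(13, r(9, 7)) = -3*(-44) - 1*113/38 = 132 - 113/38 = 4903/38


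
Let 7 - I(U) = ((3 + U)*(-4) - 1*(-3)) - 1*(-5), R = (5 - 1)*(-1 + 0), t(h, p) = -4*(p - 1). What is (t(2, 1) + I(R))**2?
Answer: 25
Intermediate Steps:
t(h, p) = 4 - 4*p (t(h, p) = -4*(-1 + p) = 4 - 4*p)
R = -4 (R = 4*(-1) = -4)
I(U) = 11 + 4*U (I(U) = 7 - (((3 + U)*(-4) - 1*(-3)) - 1*(-5)) = 7 - (((-12 - 4*U) + 3) + 5) = 7 - ((-9 - 4*U) + 5) = 7 - (-4 - 4*U) = 7 + (4 + 4*U) = 11 + 4*U)
(t(2, 1) + I(R))**2 = ((4 - 4*1) + (11 + 4*(-4)))**2 = ((4 - 4) + (11 - 16))**2 = (0 - 5)**2 = (-5)**2 = 25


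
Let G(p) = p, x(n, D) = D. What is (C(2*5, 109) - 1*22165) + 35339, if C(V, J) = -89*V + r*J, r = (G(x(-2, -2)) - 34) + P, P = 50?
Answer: 13810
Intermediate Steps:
r = 14 (r = (-2 - 34) + 50 = -36 + 50 = 14)
C(V, J) = -89*V + 14*J
(C(2*5, 109) - 1*22165) + 35339 = ((-178*5 + 14*109) - 1*22165) + 35339 = ((-89*10 + 1526) - 22165) + 35339 = ((-890 + 1526) - 22165) + 35339 = (636 - 22165) + 35339 = -21529 + 35339 = 13810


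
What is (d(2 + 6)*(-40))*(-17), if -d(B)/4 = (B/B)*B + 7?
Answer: -40800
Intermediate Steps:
d(B) = -28 - 4*B (d(B) = -4*((B/B)*B + 7) = -4*(1*B + 7) = -4*(B + 7) = -4*(7 + B) = -28 - 4*B)
(d(2 + 6)*(-40))*(-17) = ((-28 - 4*(2 + 6))*(-40))*(-17) = ((-28 - 4*8)*(-40))*(-17) = ((-28 - 32)*(-40))*(-17) = -60*(-40)*(-17) = 2400*(-17) = -40800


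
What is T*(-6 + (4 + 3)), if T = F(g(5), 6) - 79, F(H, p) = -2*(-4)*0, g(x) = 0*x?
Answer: -79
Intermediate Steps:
g(x) = 0
F(H, p) = 0 (F(H, p) = 8*0 = 0)
T = -79 (T = 0 - 79 = -79)
T*(-6 + (4 + 3)) = -79*(-6 + (4 + 3)) = -79*(-6 + 7) = -79*1 = -79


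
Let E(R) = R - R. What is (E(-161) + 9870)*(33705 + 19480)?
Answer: 524935950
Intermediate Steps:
E(R) = 0
(E(-161) + 9870)*(33705 + 19480) = (0 + 9870)*(33705 + 19480) = 9870*53185 = 524935950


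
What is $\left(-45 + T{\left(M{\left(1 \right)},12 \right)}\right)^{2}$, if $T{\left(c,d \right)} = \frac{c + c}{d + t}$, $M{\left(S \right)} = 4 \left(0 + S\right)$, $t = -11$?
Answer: $1369$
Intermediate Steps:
$M{\left(S \right)} = 4 S$
$T{\left(c,d \right)} = \frac{2 c}{-11 + d}$ ($T{\left(c,d \right)} = \frac{c + c}{d - 11} = \frac{2 c}{-11 + d}$)
$\left(-45 + T{\left(M{\left(1 \right)},12 \right)}\right)^{2} = \left(-45 + \frac{2 \cdot 4 \cdot 1}{-11 + 12}\right)^{2} = \left(-45 + 2 \cdot 4 \cdot 1^{-1}\right)^{2} = \left(-45 + 2 \cdot 4 \cdot 1\right)^{2} = \left(-45 + 8\right)^{2} = \left(-37\right)^{2} = 1369$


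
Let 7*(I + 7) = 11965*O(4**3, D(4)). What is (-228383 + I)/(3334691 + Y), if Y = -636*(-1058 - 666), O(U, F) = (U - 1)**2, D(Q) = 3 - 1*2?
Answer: 1311153/886231 ≈ 1.4795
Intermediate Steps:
D(Q) = 1 (D(Q) = 3 - 2 = 1)
O(U, F) = (-1 + U)**2
Y = 1096464 (Y = -636*(-1724) = 1096464)
I = 6784148 (I = -7 + (11965*(-1 + 4**3)**2)/7 = -7 + (11965*(-1 + 64)**2)/7 = -7 + (11965*63**2)/7 = -7 + (11965*3969)/7 = -7 + (1/7)*47489085 = -7 + 6784155 = 6784148)
(-228383 + I)/(3334691 + Y) = (-228383 + 6784148)/(3334691 + 1096464) = 6555765/4431155 = 6555765*(1/4431155) = 1311153/886231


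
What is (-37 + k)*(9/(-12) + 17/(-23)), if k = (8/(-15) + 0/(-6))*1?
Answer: 77131/1380 ≈ 55.892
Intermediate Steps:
k = -8/15 (k = (8*(-1/15) + 0*(-⅙))*1 = (-8/15 + 0)*1 = -8/15*1 = -8/15 ≈ -0.53333)
(-37 + k)*(9/(-12) + 17/(-23)) = (-37 - 8/15)*(9/(-12) + 17/(-23)) = -563*(9*(-1/12) + 17*(-1/23))/15 = -563*(-¾ - 17/23)/15 = -563/15*(-137/92) = 77131/1380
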